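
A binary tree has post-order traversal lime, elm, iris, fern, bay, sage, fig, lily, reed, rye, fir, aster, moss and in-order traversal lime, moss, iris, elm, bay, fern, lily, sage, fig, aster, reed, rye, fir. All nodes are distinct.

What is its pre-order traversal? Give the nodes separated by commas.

moss, lime, aster, lily, bay, iris, elm, fern, fig, sage, fir, rye, reed

The last element of post-order is the root; it splits in-order into left and right subtrees.
Root moss: left subtree has 1 node {lime}, right has 11 {iris, elm, bay, fern, lily, sage, fig, aster, reed, rye, fir}.
  Root aster: left subtree has 7 nodes {iris, elm, bay, fern, lily, sage, fig}, right has 3 {reed, rye, fir}.
    Root lily: left subtree has 4 nodes {iris, elm, bay, fern}, right has 2 {sage, fig}.
      Root bay: left subtree has 2 nodes {iris, elm}, right has 1 {fern}.
        Root iris: left subtree has 0 nodes { }, right has 1 {elm}.
      Root fig: left subtree has 1 node {sage}, right has 0 { }.
    Root fir: left subtree has 2 nodes {reed, rye}, right has 0 { }.
      Root rye: left subtree has 1 node {reed}, right has 0 { }.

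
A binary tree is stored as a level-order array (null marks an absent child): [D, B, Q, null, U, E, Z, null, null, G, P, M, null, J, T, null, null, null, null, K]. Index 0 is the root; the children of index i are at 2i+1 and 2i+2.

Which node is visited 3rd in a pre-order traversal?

Pre-order visits the node, then its left subtree, then its right subtree.
Visit D.
At D: go left to B.
  Visit B.
  At B: no left child.
  At B: go right to U.
    Visit U.
    At U: go left to G.
      Visit G.
      At G: go left to K.
        K is a leaf — visit K.
      At G: no right child.
    At U: go right to P.
      P is a leaf — visit P.
At D: go right to Q.
  Visit Q.
  At Q: go left to E.
    Visit E.
    At E: go left to M.
      M is a leaf — visit M.
    At E: no right child.
  At Q: go right to Z.
    Visit Z.
    At Z: go left to J.
      J is a leaf — visit J.
    At Z: go right to T.
      T is a leaf — visit T.
Full pre-order sequence: D, B, U, G, K, P, Q, E, M, Z, J, T.

U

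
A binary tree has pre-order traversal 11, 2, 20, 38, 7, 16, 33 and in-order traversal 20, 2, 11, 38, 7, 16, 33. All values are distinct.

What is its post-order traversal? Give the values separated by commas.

20, 2, 33, 16, 7, 38, 11

The first element of pre-order is the root; it splits in-order into left and right subtrees.
Root 11: left subtree has 2 nodes {20, 2}, right has 4 {38, 7, 16, 33}.
  Root 2: left subtree has 1 node {20}, right has 0 { }.
  Root 38: left subtree has 0 nodes { }, right has 3 {7, 16, 33}.
    Root 7: left subtree has 0 nodes { }, right has 2 {16, 33}.
      Root 16: left subtree has 0 nodes { }, right has 1 {33}.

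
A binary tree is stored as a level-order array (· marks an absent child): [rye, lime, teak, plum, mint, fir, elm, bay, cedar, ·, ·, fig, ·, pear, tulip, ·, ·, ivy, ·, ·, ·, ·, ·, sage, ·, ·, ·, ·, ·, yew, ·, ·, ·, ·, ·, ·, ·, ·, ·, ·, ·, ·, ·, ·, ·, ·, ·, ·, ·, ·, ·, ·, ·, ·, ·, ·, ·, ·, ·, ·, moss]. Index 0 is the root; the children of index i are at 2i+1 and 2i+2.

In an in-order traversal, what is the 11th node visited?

teak

In-order visits the left subtree, then the node, then the right subtree.
At rye: go left to lime.
  At lime: go left to plum.
    At plum: go left to bay.
      bay is a leaf — visit bay.
    Visit plum.
    At plum: go right to cedar.
      At cedar: go left to ivy.
        ivy is a leaf — visit ivy.
      Visit cedar.
      At cedar: no right child.
  Visit lime.
  At lime: go right to mint.
    mint is a leaf — visit mint.
Visit rye.
At rye: go right to teak.
  At teak: go left to fir.
    At fir: go left to fig.
      At fig: go left to sage.
        sage is a leaf — visit sage.
      Visit fig.
      At fig: no right child.
    Visit fir.
    At fir: no right child.
  Visit teak.
  At teak: go right to elm.
    At elm: go left to pear.
      pear is a leaf — visit pear.
    Visit elm.
    At elm: go right to tulip.
      At tulip: go left to yew.
        At yew: no left child.
        Visit yew.
        At yew: go right to moss.
          moss is a leaf — visit moss.
      Visit tulip.
      At tulip: no right child.
Full in-order sequence: bay, plum, ivy, cedar, lime, mint, rye, sage, fig, fir, teak, pear, elm, yew, moss, tulip.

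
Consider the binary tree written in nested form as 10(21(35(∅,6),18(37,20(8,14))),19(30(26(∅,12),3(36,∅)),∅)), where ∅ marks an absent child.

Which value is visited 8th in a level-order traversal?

Level-order visits nodes level by level from the root, left to right within each level.
Level 0: 10
Level 1: 21, 19
Level 2: 35, 18, 30
Level 3: 6, 37, 20, 26, 3
Level 4: 8, 14, 12, 36
Full level-order sequence: 10, 21, 19, 35, 18, 30, 6, 37, 20, 26, 3, 8, 14, 12, 36.

37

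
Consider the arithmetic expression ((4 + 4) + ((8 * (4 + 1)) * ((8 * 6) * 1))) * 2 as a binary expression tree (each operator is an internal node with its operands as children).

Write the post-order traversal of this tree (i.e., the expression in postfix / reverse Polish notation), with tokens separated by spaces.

4 4 + 8 4 1 + * 8 6 * 1 * * + 2 *

Post-order on an expression tree gives postfix notation: for each operator, emit left operand, right operand, then the operator.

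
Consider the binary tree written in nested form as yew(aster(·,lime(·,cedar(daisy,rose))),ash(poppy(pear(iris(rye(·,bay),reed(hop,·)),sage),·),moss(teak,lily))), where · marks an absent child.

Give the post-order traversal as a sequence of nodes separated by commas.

daisy, rose, cedar, lime, aster, bay, rye, hop, reed, iris, sage, pear, poppy, teak, lily, moss, ash, yew

Post-order visits the left subtree, then the right subtree, then the node.
At yew: go left to aster.
  At aster: no left child.
  At aster: go right to lime.
    At lime: no left child.
    At lime: go right to cedar.
      At cedar: go left to daisy.
        daisy is a leaf — visit daisy.
      At cedar: go right to rose.
        rose is a leaf — visit rose.
      Visit cedar.
    Visit lime.
  Visit aster.
At yew: go right to ash.
  At ash: go left to poppy.
    At poppy: go left to pear.
      At pear: go left to iris.
        At iris: go left to rye.
          At rye: no left child.
          At rye: go right to bay.
            bay is a leaf — visit bay.
          Visit rye.
        At iris: go right to reed.
          At reed: go left to hop.
            hop is a leaf — visit hop.
          At reed: no right child.
          Visit reed.
        Visit iris.
      At pear: go right to sage.
        sage is a leaf — visit sage.
      Visit pear.
    At poppy: no right child.
    Visit poppy.
  At ash: go right to moss.
    At moss: go left to teak.
      teak is a leaf — visit teak.
    At moss: go right to lily.
      lily is a leaf — visit lily.
    Visit moss.
  Visit ash.
Visit yew.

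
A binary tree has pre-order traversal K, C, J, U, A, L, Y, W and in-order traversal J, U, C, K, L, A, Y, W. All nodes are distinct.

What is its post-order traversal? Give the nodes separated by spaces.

The first element of pre-order is the root; it splits in-order into left and right subtrees.
Root K: left subtree has 3 nodes {J, U, C}, right has 4 {L, A, Y, W}.
  Root C: left subtree has 2 nodes {J, U}, right has 0 { }.
    Root J: left subtree has 0 nodes { }, right has 1 {U}.
  Root A: left subtree has 1 node {L}, right has 2 {Y, W}.
    Root Y: left subtree has 0 nodes { }, right has 1 {W}.

U J C L W Y A K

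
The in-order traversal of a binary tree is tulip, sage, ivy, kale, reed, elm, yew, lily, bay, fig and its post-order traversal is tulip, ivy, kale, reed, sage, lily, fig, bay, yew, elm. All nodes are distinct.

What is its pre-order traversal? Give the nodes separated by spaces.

elm sage tulip reed kale ivy yew bay lily fig

The last element of post-order is the root; it splits in-order into left and right subtrees.
Root elm: left subtree has 5 nodes {tulip, sage, ivy, kale, reed}, right has 4 {yew, lily, bay, fig}.
  Root sage: left subtree has 1 node {tulip}, right has 3 {ivy, kale, reed}.
    Root reed: left subtree has 2 nodes {ivy, kale}, right has 0 { }.
      Root kale: left subtree has 1 node {ivy}, right has 0 { }.
  Root yew: left subtree has 0 nodes { }, right has 3 {lily, bay, fig}.
    Root bay: left subtree has 1 node {lily}, right has 1 {fig}.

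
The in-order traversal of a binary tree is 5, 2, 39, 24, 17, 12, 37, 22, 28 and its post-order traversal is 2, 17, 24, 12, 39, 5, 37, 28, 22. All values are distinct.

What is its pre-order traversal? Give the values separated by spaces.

22 37 5 39 2 12 24 17 28

The last element of post-order is the root; it splits in-order into left and right subtrees.
Root 22: left subtree has 7 nodes {5, 2, 39, 24, 17, 12, 37}, right has 1 {28}.
  Root 37: left subtree has 6 nodes {5, 2, 39, 24, 17, 12}, right has 0 { }.
    Root 5: left subtree has 0 nodes { }, right has 5 {2, 39, 24, 17, 12}.
      Root 39: left subtree has 1 node {2}, right has 3 {24, 17, 12}.
        Root 12: left subtree has 2 nodes {24, 17}, right has 0 { }.
          Root 24: left subtree has 0 nodes { }, right has 1 {17}.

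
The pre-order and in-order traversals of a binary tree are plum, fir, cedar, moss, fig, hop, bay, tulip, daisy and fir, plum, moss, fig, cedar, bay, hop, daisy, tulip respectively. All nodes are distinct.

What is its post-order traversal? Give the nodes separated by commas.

fir, fig, moss, bay, daisy, tulip, hop, cedar, plum

The first element of pre-order is the root; it splits in-order into left and right subtrees.
Root plum: left subtree has 1 node {fir}, right has 7 {moss, fig, cedar, bay, hop, daisy, tulip}.
  Root cedar: left subtree has 2 nodes {moss, fig}, right has 4 {bay, hop, daisy, tulip}.
    Root moss: left subtree has 0 nodes { }, right has 1 {fig}.
    Root hop: left subtree has 1 node {bay}, right has 2 {daisy, tulip}.
      Root tulip: left subtree has 1 node {daisy}, right has 0 { }.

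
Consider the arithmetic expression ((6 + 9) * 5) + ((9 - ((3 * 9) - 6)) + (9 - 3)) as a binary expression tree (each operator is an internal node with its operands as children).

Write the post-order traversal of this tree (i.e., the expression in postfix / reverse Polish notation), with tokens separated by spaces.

6 9 + 5 * 9 3 9 * 6 - - 9 3 - + +

Post-order on an expression tree gives postfix notation: for each operator, emit left operand, right operand, then the operator.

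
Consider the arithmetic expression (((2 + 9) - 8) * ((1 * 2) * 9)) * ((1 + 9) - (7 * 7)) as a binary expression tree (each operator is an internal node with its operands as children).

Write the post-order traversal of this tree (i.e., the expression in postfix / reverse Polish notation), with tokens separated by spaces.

2 9 + 8 - 1 2 * 9 * * 1 9 + 7 7 * - *

Post-order on an expression tree gives postfix notation: for each operator, emit left operand, right operand, then the operator.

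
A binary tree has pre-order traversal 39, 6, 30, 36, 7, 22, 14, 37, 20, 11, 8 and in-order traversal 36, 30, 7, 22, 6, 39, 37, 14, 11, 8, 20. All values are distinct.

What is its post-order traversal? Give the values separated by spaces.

The first element of pre-order is the root; it splits in-order into left and right subtrees.
Root 39: left subtree has 5 nodes {36, 30, 7, 22, 6}, right has 5 {37, 14, 11, 8, 20}.
  Root 6: left subtree has 4 nodes {36, 30, 7, 22}, right has 0 { }.
    Root 30: left subtree has 1 node {36}, right has 2 {7, 22}.
      Root 7: left subtree has 0 nodes { }, right has 1 {22}.
  Root 14: left subtree has 1 node {37}, right has 3 {11, 8, 20}.
    Root 20: left subtree has 2 nodes {11, 8}, right has 0 { }.
      Root 11: left subtree has 0 nodes { }, right has 1 {8}.

36 22 7 30 6 37 8 11 20 14 39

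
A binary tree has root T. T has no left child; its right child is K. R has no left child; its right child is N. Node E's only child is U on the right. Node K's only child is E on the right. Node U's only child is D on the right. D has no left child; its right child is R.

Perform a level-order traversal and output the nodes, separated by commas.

Level-order visits nodes level by level from the root, left to right within each level.
Level 0: T
Level 1: K
Level 2: E
Level 3: U
Level 4: D
Level 5: R
Level 6: N

T, K, E, U, D, R, N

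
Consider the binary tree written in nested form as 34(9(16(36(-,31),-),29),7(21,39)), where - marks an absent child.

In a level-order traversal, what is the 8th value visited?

36

Level-order visits nodes level by level from the root, left to right within each level.
Level 0: 34
Level 1: 9, 7
Level 2: 16, 29, 21, 39
Level 3: 36
Level 4: 31
Full level-order sequence: 34, 9, 7, 16, 29, 21, 39, 36, 31.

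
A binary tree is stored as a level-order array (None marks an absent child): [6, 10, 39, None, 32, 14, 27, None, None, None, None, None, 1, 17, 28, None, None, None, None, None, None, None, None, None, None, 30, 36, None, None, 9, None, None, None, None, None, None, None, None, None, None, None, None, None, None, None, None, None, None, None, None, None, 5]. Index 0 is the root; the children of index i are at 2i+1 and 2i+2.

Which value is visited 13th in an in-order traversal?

In-order visits the left subtree, then the node, then the right subtree.
At 6: go left to 10.
  At 10: no left child.
  Visit 10.
  At 10: go right to 32.
    32 is a leaf — visit 32.
Visit 6.
At 6: go right to 39.
  At 39: go left to 14.
    At 14: no left child.
    Visit 14.
    At 14: go right to 1.
      At 1: go left to 30.
        At 30: go left to 5.
          5 is a leaf — visit 5.
        Visit 30.
        At 30: no right child.
      Visit 1.
      At 1: go right to 36.
        36 is a leaf — visit 36.
  Visit 39.
  At 39: go right to 27.
    At 27: go left to 17.
      17 is a leaf — visit 17.
    Visit 27.
    At 27: go right to 28.
      At 28: go left to 9.
        9 is a leaf — visit 9.
      Visit 28.
      At 28: no right child.
Full in-order sequence: 10, 32, 6, 14, 5, 30, 1, 36, 39, 17, 27, 9, 28.

28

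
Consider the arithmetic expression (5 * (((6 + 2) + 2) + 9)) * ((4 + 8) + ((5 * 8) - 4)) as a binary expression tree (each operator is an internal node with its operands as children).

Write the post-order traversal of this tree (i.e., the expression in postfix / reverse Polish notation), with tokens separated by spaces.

5 6 2 + 2 + 9 + * 4 8 + 5 8 * 4 - + *

Post-order on an expression tree gives postfix notation: for each operator, emit left operand, right operand, then the operator.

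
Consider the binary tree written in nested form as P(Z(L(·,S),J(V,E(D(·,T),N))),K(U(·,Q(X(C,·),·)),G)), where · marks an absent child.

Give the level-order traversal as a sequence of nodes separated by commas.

P, Z, K, L, J, U, G, S, V, E, Q, D, N, X, T, C

Level-order visits nodes level by level from the root, left to right within each level.
Level 0: P
Level 1: Z, K
Level 2: L, J, U, G
Level 3: S, V, E, Q
Level 4: D, N, X
Level 5: T, C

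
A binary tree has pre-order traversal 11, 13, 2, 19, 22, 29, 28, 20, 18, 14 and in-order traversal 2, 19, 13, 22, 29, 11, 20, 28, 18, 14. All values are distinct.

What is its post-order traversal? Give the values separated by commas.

19, 2, 29, 22, 13, 20, 14, 18, 28, 11

The first element of pre-order is the root; it splits in-order into left and right subtrees.
Root 11: left subtree has 5 nodes {2, 19, 13, 22, 29}, right has 4 {20, 28, 18, 14}.
  Root 13: left subtree has 2 nodes {2, 19}, right has 2 {22, 29}.
    Root 2: left subtree has 0 nodes { }, right has 1 {19}.
    Root 22: left subtree has 0 nodes { }, right has 1 {29}.
  Root 28: left subtree has 1 node {20}, right has 2 {18, 14}.
    Root 18: left subtree has 0 nodes { }, right has 1 {14}.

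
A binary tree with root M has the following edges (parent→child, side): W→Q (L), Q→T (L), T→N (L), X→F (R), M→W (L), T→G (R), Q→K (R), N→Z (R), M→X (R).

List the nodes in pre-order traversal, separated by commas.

Pre-order visits the node, then its left subtree, then its right subtree.
Visit M.
At M: go left to W.
  Visit W.
  At W: go left to Q.
    Visit Q.
    At Q: go left to T.
      Visit T.
      At T: go left to N.
        Visit N.
        At N: no left child.
        At N: go right to Z.
          Z is a leaf — visit Z.
      At T: go right to G.
        G is a leaf — visit G.
    At Q: go right to K.
      K is a leaf — visit K.
  At W: no right child.
At M: go right to X.
  Visit X.
  At X: no left child.
  At X: go right to F.
    F is a leaf — visit F.

M, W, Q, T, N, Z, G, K, X, F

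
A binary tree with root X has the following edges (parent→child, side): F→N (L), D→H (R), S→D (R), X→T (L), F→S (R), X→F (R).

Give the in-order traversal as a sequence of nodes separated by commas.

T, X, N, F, S, D, H

In-order visits the left subtree, then the node, then the right subtree.
At X: go left to T.
  T is a leaf — visit T.
Visit X.
At X: go right to F.
  At F: go left to N.
    N is a leaf — visit N.
  Visit F.
  At F: go right to S.
    At S: no left child.
    Visit S.
    At S: go right to D.
      At D: no left child.
      Visit D.
      At D: go right to H.
        H is a leaf — visit H.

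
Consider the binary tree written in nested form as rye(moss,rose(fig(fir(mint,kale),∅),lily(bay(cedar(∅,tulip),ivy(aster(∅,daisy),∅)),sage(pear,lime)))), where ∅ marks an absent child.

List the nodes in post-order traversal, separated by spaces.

moss mint kale fir fig tulip cedar daisy aster ivy bay pear lime sage lily rose rye

Post-order visits the left subtree, then the right subtree, then the node.
At rye: go left to moss.
  moss is a leaf — visit moss.
At rye: go right to rose.
  At rose: go left to fig.
    At fig: go left to fir.
      At fir: go left to mint.
        mint is a leaf — visit mint.
      At fir: go right to kale.
        kale is a leaf — visit kale.
      Visit fir.
    At fig: no right child.
    Visit fig.
  At rose: go right to lily.
    At lily: go left to bay.
      At bay: go left to cedar.
        At cedar: no left child.
        At cedar: go right to tulip.
          tulip is a leaf — visit tulip.
        Visit cedar.
      At bay: go right to ivy.
        At ivy: go left to aster.
          At aster: no left child.
          At aster: go right to daisy.
            daisy is a leaf — visit daisy.
          Visit aster.
        At ivy: no right child.
        Visit ivy.
      Visit bay.
    At lily: go right to sage.
      At sage: go left to pear.
        pear is a leaf — visit pear.
      At sage: go right to lime.
        lime is a leaf — visit lime.
      Visit sage.
    Visit lily.
  Visit rose.
Visit rye.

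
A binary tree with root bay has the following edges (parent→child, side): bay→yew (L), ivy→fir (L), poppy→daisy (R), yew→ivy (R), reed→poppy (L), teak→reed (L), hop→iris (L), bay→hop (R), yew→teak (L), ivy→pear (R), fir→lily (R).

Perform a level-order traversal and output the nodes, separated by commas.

bay, yew, hop, teak, ivy, iris, reed, fir, pear, poppy, lily, daisy

Level-order visits nodes level by level from the root, left to right within each level.
Level 0: bay
Level 1: yew, hop
Level 2: teak, ivy, iris
Level 3: reed, fir, pear
Level 4: poppy, lily
Level 5: daisy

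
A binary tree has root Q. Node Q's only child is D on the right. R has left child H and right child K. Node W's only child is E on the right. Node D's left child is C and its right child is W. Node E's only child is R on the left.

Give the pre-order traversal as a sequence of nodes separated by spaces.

Q D C W E R H K

Pre-order visits the node, then its left subtree, then its right subtree.
Visit Q.
At Q: no left child.
At Q: go right to D.
  Visit D.
  At D: go left to C.
    C is a leaf — visit C.
  At D: go right to W.
    Visit W.
    At W: no left child.
    At W: go right to E.
      Visit E.
      At E: go left to R.
        Visit R.
        At R: go left to H.
          H is a leaf — visit H.
        At R: go right to K.
          K is a leaf — visit K.
      At E: no right child.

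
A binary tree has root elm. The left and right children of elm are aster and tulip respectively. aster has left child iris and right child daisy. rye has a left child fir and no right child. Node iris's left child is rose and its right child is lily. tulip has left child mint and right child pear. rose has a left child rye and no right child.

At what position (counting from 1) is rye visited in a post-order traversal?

Post-order visits the left subtree, then the right subtree, then the node.
At elm: go left to aster.
  At aster: go left to iris.
    At iris: go left to rose.
      At rose: go left to rye.
        At rye: go left to fir.
          fir is a leaf — visit fir.
        At rye: no right child.
        Visit rye.
      At rose: no right child.
      Visit rose.
    At iris: go right to lily.
      lily is a leaf — visit lily.
    Visit iris.
  At aster: go right to daisy.
    daisy is a leaf — visit daisy.
  Visit aster.
At elm: go right to tulip.
  At tulip: go left to mint.
    mint is a leaf — visit mint.
  At tulip: go right to pear.
    pear is a leaf — visit pear.
  Visit tulip.
Visit elm.
Full post-order sequence: fir, rye, rose, lily, iris, daisy, aster, mint, pear, tulip, elm.

2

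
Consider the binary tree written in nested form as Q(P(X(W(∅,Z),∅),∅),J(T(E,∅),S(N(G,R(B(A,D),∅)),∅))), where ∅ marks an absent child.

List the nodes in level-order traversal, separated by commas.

Level-order visits nodes level by level from the root, left to right within each level.
Level 0: Q
Level 1: P, J
Level 2: X, T, S
Level 3: W, E, N
Level 4: Z, G, R
Level 5: B
Level 6: A, D

Q, P, J, X, T, S, W, E, N, Z, G, R, B, A, D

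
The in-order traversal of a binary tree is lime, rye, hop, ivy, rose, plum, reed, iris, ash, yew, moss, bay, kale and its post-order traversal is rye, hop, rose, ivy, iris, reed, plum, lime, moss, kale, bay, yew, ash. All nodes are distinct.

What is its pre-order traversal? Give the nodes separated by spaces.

The last element of post-order is the root; it splits in-order into left and right subtrees.
Root ash: left subtree has 8 nodes {lime, rye, hop, ivy, rose, plum, reed, iris}, right has 4 {yew, moss, bay, kale}.
  Root lime: left subtree has 0 nodes { }, right has 7 {rye, hop, ivy, rose, plum, reed, iris}.
    Root plum: left subtree has 4 nodes {rye, hop, ivy, rose}, right has 2 {reed, iris}.
      Root ivy: left subtree has 2 nodes {rye, hop}, right has 1 {rose}.
        Root hop: left subtree has 1 node {rye}, right has 0 { }.
      Root reed: left subtree has 0 nodes { }, right has 1 {iris}.
  Root yew: left subtree has 0 nodes { }, right has 3 {moss, bay, kale}.
    Root bay: left subtree has 1 node {moss}, right has 1 {kale}.

ash lime plum ivy hop rye rose reed iris yew bay moss kale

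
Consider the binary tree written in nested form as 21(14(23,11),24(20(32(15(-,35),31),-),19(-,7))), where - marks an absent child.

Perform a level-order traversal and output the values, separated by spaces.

21 14 24 23 11 20 19 32 7 15 31 35

Level-order visits nodes level by level from the root, left to right within each level.
Level 0: 21
Level 1: 14, 24
Level 2: 23, 11, 20, 19
Level 3: 32, 7
Level 4: 15, 31
Level 5: 35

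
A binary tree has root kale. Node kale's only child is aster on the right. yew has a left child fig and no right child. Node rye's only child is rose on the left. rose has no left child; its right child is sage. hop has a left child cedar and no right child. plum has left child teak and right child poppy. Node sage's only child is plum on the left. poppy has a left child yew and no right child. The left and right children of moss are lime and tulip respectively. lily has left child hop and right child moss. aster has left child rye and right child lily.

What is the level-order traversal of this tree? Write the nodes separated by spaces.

kale aster rye lily rose hop moss sage cedar lime tulip plum teak poppy yew fig

Level-order visits nodes level by level from the root, left to right within each level.
Level 0: kale
Level 1: aster
Level 2: rye, lily
Level 3: rose, hop, moss
Level 4: sage, cedar, lime, tulip
Level 5: plum
Level 6: teak, poppy
Level 7: yew
Level 8: fig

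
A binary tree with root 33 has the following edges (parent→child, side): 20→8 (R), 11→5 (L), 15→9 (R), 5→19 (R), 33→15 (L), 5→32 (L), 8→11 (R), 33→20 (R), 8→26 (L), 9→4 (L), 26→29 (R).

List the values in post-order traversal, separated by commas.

4, 9, 15, 29, 26, 32, 19, 5, 11, 8, 20, 33

Post-order visits the left subtree, then the right subtree, then the node.
At 33: go left to 15.
  At 15: no left child.
  At 15: go right to 9.
    At 9: go left to 4.
      4 is a leaf — visit 4.
    At 9: no right child.
    Visit 9.
  Visit 15.
At 33: go right to 20.
  At 20: no left child.
  At 20: go right to 8.
    At 8: go left to 26.
      At 26: no left child.
      At 26: go right to 29.
        29 is a leaf — visit 29.
      Visit 26.
    At 8: go right to 11.
      At 11: go left to 5.
        At 5: go left to 32.
          32 is a leaf — visit 32.
        At 5: go right to 19.
          19 is a leaf — visit 19.
        Visit 5.
      At 11: no right child.
      Visit 11.
    Visit 8.
  Visit 20.
Visit 33.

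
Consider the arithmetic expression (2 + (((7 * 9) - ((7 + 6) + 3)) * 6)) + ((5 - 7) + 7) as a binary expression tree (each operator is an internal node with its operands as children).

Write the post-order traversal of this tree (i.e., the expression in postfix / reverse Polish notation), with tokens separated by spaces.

2 7 9 * 7 6 + 3 + - 6 * + 5 7 - 7 + +

Post-order on an expression tree gives postfix notation: for each operator, emit left operand, right operand, then the operator.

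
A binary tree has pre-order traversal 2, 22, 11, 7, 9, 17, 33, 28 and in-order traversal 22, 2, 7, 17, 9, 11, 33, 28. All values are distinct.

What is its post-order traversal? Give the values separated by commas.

22, 17, 9, 7, 28, 33, 11, 2

The first element of pre-order is the root; it splits in-order into left and right subtrees.
Root 2: left subtree has 1 node {22}, right has 6 {7, 17, 9, 11, 33, 28}.
  Root 11: left subtree has 3 nodes {7, 17, 9}, right has 2 {33, 28}.
    Root 7: left subtree has 0 nodes { }, right has 2 {17, 9}.
      Root 9: left subtree has 1 node {17}, right has 0 { }.
    Root 33: left subtree has 0 nodes { }, right has 1 {28}.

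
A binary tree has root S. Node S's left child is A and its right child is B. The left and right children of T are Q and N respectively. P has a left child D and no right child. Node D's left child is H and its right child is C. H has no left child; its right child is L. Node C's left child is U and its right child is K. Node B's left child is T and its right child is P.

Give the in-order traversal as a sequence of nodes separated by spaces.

A S Q T N B H L D U C K P

In-order visits the left subtree, then the node, then the right subtree.
At S: go left to A.
  A is a leaf — visit A.
Visit S.
At S: go right to B.
  At B: go left to T.
    At T: go left to Q.
      Q is a leaf — visit Q.
    Visit T.
    At T: go right to N.
      N is a leaf — visit N.
  Visit B.
  At B: go right to P.
    At P: go left to D.
      At D: go left to H.
        At H: no left child.
        Visit H.
        At H: go right to L.
          L is a leaf — visit L.
      Visit D.
      At D: go right to C.
        At C: go left to U.
          U is a leaf — visit U.
        Visit C.
        At C: go right to K.
          K is a leaf — visit K.
    Visit P.
    At P: no right child.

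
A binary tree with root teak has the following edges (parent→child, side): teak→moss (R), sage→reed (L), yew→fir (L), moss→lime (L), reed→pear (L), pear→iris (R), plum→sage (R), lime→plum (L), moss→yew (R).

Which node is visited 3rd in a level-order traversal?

lime

Level-order visits nodes level by level from the root, left to right within each level.
Level 0: teak
Level 1: moss
Level 2: lime, yew
Level 3: plum, fir
Level 4: sage
Level 5: reed
Level 6: pear
Level 7: iris
Full level-order sequence: teak, moss, lime, yew, plum, fir, sage, reed, pear, iris.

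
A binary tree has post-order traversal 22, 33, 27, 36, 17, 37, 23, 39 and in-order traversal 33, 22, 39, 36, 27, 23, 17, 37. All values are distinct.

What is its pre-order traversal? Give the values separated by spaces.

The last element of post-order is the root; it splits in-order into left and right subtrees.
Root 39: left subtree has 2 nodes {33, 22}, right has 5 {36, 27, 23, 17, 37}.
  Root 33: left subtree has 0 nodes { }, right has 1 {22}.
  Root 23: left subtree has 2 nodes {36, 27}, right has 2 {17, 37}.
    Root 36: left subtree has 0 nodes { }, right has 1 {27}.
    Root 37: left subtree has 1 node {17}, right has 0 { }.

39 33 22 23 36 27 37 17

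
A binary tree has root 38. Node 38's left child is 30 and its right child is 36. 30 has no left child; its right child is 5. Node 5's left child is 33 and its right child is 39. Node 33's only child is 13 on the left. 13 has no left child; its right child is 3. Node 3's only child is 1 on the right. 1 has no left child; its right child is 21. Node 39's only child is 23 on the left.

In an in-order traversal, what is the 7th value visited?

In-order visits the left subtree, then the node, then the right subtree.
At 38: go left to 30.
  At 30: no left child.
  Visit 30.
  At 30: go right to 5.
    At 5: go left to 33.
      At 33: go left to 13.
        At 13: no left child.
        Visit 13.
        At 13: go right to 3.
          At 3: no left child.
          Visit 3.
          At 3: go right to 1.
            At 1: no left child.
            Visit 1.
            At 1: go right to 21.
              21 is a leaf — visit 21.
      Visit 33.
      At 33: no right child.
    Visit 5.
    At 5: go right to 39.
      At 39: go left to 23.
        23 is a leaf — visit 23.
      Visit 39.
      At 39: no right child.
Visit 38.
At 38: go right to 36.
  36 is a leaf — visit 36.
Full in-order sequence: 30, 13, 3, 1, 21, 33, 5, 23, 39, 38, 36.

5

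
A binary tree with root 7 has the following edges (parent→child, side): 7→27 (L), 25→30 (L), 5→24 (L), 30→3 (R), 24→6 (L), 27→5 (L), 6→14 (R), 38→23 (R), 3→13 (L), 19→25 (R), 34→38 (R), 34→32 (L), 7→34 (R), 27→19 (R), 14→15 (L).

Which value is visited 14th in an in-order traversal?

34

In-order visits the left subtree, then the node, then the right subtree.
At 7: go left to 27.
  At 27: go left to 5.
    At 5: go left to 24.
      At 24: go left to 6.
        At 6: no left child.
        Visit 6.
        At 6: go right to 14.
          At 14: go left to 15.
            15 is a leaf — visit 15.
          Visit 14.
          At 14: no right child.
      Visit 24.
      At 24: no right child.
    Visit 5.
    At 5: no right child.
  Visit 27.
  At 27: go right to 19.
    At 19: no left child.
    Visit 19.
    At 19: go right to 25.
      At 25: go left to 30.
        At 30: no left child.
        Visit 30.
        At 30: go right to 3.
          At 3: go left to 13.
            13 is a leaf — visit 13.
          Visit 3.
          At 3: no right child.
      Visit 25.
      At 25: no right child.
Visit 7.
At 7: go right to 34.
  At 34: go left to 32.
    32 is a leaf — visit 32.
  Visit 34.
  At 34: go right to 38.
    At 38: no left child.
    Visit 38.
    At 38: go right to 23.
      23 is a leaf — visit 23.
Full in-order sequence: 6, 15, 14, 24, 5, 27, 19, 30, 13, 3, 25, 7, 32, 34, 38, 23.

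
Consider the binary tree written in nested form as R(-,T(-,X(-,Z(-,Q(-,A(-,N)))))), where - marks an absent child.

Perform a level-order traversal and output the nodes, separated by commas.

R, T, X, Z, Q, A, N

Level-order visits nodes level by level from the root, left to right within each level.
Level 0: R
Level 1: T
Level 2: X
Level 3: Z
Level 4: Q
Level 5: A
Level 6: N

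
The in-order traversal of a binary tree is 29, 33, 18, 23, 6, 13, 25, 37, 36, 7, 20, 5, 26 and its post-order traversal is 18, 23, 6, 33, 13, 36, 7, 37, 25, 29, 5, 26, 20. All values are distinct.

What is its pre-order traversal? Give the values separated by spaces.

20 29 25 13 33 6 23 18 37 7 36 26 5

The last element of post-order is the root; it splits in-order into left and right subtrees.
Root 20: left subtree has 10 nodes {29, 33, 18, 23, 6, 13, 25, 37, 36, 7}, right has 2 {5, 26}.
  Root 29: left subtree has 0 nodes { }, right has 9 {33, 18, 23, 6, 13, 25, 37, 36, 7}.
    Root 25: left subtree has 5 nodes {33, 18, 23, 6, 13}, right has 3 {37, 36, 7}.
      Root 13: left subtree has 4 nodes {33, 18, 23, 6}, right has 0 { }.
        Root 33: left subtree has 0 nodes { }, right has 3 {18, 23, 6}.
          Root 6: left subtree has 2 nodes {18, 23}, right has 0 { }.
            Root 23: left subtree has 1 node {18}, right has 0 { }.
      Root 37: left subtree has 0 nodes { }, right has 2 {36, 7}.
        Root 7: left subtree has 1 node {36}, right has 0 { }.
  Root 26: left subtree has 1 node {5}, right has 0 { }.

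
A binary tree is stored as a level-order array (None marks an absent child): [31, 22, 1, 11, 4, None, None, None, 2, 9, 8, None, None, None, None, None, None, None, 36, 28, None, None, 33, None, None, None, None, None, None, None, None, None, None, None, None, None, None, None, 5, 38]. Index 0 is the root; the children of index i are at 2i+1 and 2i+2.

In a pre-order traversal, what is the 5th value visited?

36

Pre-order visits the node, then its left subtree, then its right subtree.
Visit 31.
At 31: go left to 22.
  Visit 22.
  At 22: go left to 11.
    Visit 11.
    At 11: no left child.
    At 11: go right to 2.
      Visit 2.
      At 2: no left child.
      At 2: go right to 36.
        Visit 36.
        At 36: no left child.
        At 36: go right to 5.
          5 is a leaf — visit 5.
  At 22: go right to 4.
    Visit 4.
    At 4: go left to 9.
      Visit 9.
      At 9: go left to 28.
        Visit 28.
        At 28: go left to 38.
          38 is a leaf — visit 38.
        At 28: no right child.
      At 9: no right child.
    At 4: go right to 8.
      Visit 8.
      At 8: no left child.
      At 8: go right to 33.
        33 is a leaf — visit 33.
At 31: go right to 1.
  1 is a leaf — visit 1.
Full pre-order sequence: 31, 22, 11, 2, 36, 5, 4, 9, 28, 38, 8, 33, 1.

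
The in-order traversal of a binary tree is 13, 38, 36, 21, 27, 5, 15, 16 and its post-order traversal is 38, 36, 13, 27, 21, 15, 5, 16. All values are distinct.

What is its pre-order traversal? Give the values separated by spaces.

16 5 21 13 36 38 27 15

The last element of post-order is the root; it splits in-order into left and right subtrees.
Root 16: left subtree has 7 nodes {13, 38, 36, 21, 27, 5, 15}, right has 0 { }.
  Root 5: left subtree has 5 nodes {13, 38, 36, 21, 27}, right has 1 {15}.
    Root 21: left subtree has 3 nodes {13, 38, 36}, right has 1 {27}.
      Root 13: left subtree has 0 nodes { }, right has 2 {38, 36}.
        Root 36: left subtree has 1 node {38}, right has 0 { }.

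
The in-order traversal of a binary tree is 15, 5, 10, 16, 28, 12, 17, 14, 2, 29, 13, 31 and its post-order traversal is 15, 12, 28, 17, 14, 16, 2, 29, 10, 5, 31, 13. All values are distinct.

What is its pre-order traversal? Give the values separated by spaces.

13 5 15 10 29 2 16 14 17 28 12 31

The last element of post-order is the root; it splits in-order into left and right subtrees.
Root 13: left subtree has 10 nodes {15, 5, 10, 16, 28, 12, 17, 14, 2, 29}, right has 1 {31}.
  Root 5: left subtree has 1 node {15}, right has 8 {10, 16, 28, 12, 17, 14, 2, 29}.
    Root 10: left subtree has 0 nodes { }, right has 7 {16, 28, 12, 17, 14, 2, 29}.
      Root 29: left subtree has 6 nodes {16, 28, 12, 17, 14, 2}, right has 0 { }.
        Root 2: left subtree has 5 nodes {16, 28, 12, 17, 14}, right has 0 { }.
          Root 16: left subtree has 0 nodes { }, right has 4 {28, 12, 17, 14}.
            Root 14: left subtree has 3 nodes {28, 12, 17}, right has 0 { }.
              Root 17: left subtree has 2 nodes {28, 12}, right has 0 { }.
                Root 28: left subtree has 0 nodes { }, right has 1 {12}.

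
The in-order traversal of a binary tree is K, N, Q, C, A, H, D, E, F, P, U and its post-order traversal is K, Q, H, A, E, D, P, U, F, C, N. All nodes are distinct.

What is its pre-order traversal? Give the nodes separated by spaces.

The last element of post-order is the root; it splits in-order into left and right subtrees.
Root N: left subtree has 1 node {K}, right has 9 {Q, C, A, H, D, E, F, P, U}.
  Root C: left subtree has 1 node {Q}, right has 7 {A, H, D, E, F, P, U}.
    Root F: left subtree has 4 nodes {A, H, D, E}, right has 2 {P, U}.
      Root D: left subtree has 2 nodes {A, H}, right has 1 {E}.
        Root A: left subtree has 0 nodes { }, right has 1 {H}.
      Root U: left subtree has 1 node {P}, right has 0 { }.

N K C Q F D A H E U P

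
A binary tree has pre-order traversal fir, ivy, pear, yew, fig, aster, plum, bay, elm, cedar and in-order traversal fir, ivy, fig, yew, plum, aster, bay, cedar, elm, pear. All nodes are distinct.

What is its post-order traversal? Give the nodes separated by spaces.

fig plum cedar elm bay aster yew pear ivy fir

The first element of pre-order is the root; it splits in-order into left and right subtrees.
Root fir: left subtree has 0 nodes { }, right has 9 {ivy, fig, yew, plum, aster, bay, cedar, elm, pear}.
  Root ivy: left subtree has 0 nodes { }, right has 8 {fig, yew, plum, aster, bay, cedar, elm, pear}.
    Root pear: left subtree has 7 nodes {fig, yew, plum, aster, bay, cedar, elm}, right has 0 { }.
      Root yew: left subtree has 1 node {fig}, right has 5 {plum, aster, bay, cedar, elm}.
        Root aster: left subtree has 1 node {plum}, right has 3 {bay, cedar, elm}.
          Root bay: left subtree has 0 nodes { }, right has 2 {cedar, elm}.
            Root elm: left subtree has 1 node {cedar}, right has 0 { }.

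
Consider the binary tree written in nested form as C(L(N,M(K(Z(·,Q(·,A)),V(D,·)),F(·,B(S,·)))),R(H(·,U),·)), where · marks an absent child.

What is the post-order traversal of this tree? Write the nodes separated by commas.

N, A, Q, Z, D, V, K, S, B, F, M, L, U, H, R, C

Post-order visits the left subtree, then the right subtree, then the node.
At C: go left to L.
  At L: go left to N.
    N is a leaf — visit N.
  At L: go right to M.
    At M: go left to K.
      At K: go left to Z.
        At Z: no left child.
        At Z: go right to Q.
          At Q: no left child.
          At Q: go right to A.
            A is a leaf — visit A.
          Visit Q.
        Visit Z.
      At K: go right to V.
        At V: go left to D.
          D is a leaf — visit D.
        At V: no right child.
        Visit V.
      Visit K.
    At M: go right to F.
      At F: no left child.
      At F: go right to B.
        At B: go left to S.
          S is a leaf — visit S.
        At B: no right child.
        Visit B.
      Visit F.
    Visit M.
  Visit L.
At C: go right to R.
  At R: go left to H.
    At H: no left child.
    At H: go right to U.
      U is a leaf — visit U.
    Visit H.
  At R: no right child.
  Visit R.
Visit C.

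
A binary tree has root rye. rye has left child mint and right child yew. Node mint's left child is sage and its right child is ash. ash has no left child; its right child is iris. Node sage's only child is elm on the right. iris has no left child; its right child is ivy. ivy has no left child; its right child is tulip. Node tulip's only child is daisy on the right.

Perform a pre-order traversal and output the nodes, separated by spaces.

rye mint sage elm ash iris ivy tulip daisy yew

Pre-order visits the node, then its left subtree, then its right subtree.
Visit rye.
At rye: go left to mint.
  Visit mint.
  At mint: go left to sage.
    Visit sage.
    At sage: no left child.
    At sage: go right to elm.
      elm is a leaf — visit elm.
  At mint: go right to ash.
    Visit ash.
    At ash: no left child.
    At ash: go right to iris.
      Visit iris.
      At iris: no left child.
      At iris: go right to ivy.
        Visit ivy.
        At ivy: no left child.
        At ivy: go right to tulip.
          Visit tulip.
          At tulip: no left child.
          At tulip: go right to daisy.
            daisy is a leaf — visit daisy.
At rye: go right to yew.
  yew is a leaf — visit yew.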